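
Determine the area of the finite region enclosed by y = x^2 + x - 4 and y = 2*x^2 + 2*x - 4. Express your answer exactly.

Set the curves equal: x^2 + x - 4 = 2*x^2 + 2*x - 4, so -x^2 - x = 0, which factors as -x*(x + 1) = 0. The curves meet at x = -1, 0.
On [-1, 0], y = x^2 + x - 4 is on top; that piece has area ∫[-1,0] (-x^2 - x) dx = 1/6.

1/6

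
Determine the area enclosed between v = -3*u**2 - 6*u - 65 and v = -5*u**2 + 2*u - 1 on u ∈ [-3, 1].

On [-3, 1], (-3*u**2 - 6*u - 65) - (-5*u**2 + 2*u - 1) = 2*u**2 - 8*u - 64 is ≤ 0 throughout, so the area is a single integral of |2*u**2 - 8*u - 64|.
∫[-3,1] (2*u**2 - 8*u - 64) du = -616/3; the area of that piece is 616/3.

616/3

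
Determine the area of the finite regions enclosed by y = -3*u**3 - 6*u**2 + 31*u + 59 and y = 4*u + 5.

443/2

Set the curves equal: -3*u**3 - 6*u**2 + 31*u + 59 = 4*u + 5, so -3*u**3 - 6*u**2 + 27*u + 54 = 0, which factors as -3*(u - 3)*(u + 2)*(u + 3) = 0. The curves meet at u = -3, -2, 3.
On [-3, -2], y = 4*u + 5 is on top; that piece has area ∫[-3,-2] (-(-3*u**3 - 6*u**2 + 27*u + 54)) du = 11/4.
On [-2, 3], y = -3*u**3 - 6*u**2 + 31*u + 59 is on top; that piece has area ∫[-2,3] (-3*u**3 - 6*u**2 + 27*u + 54) du = 875/4.
Total enclosed area = 11/4 + 875/4 = 443/2.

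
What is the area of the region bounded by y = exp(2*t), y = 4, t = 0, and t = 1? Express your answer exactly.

-15/2 + exp(2)/2 + 8*log(2)

The difference (exp(2*t)) - (4) = exp(2*t) - 4 changes sign at t = log(2) inside [0, 1], so split the integral there.
∫[0,log(2)] (exp(2*t) - 4) dt = 3/2 - log(16); the area of that piece is -3/2 + log(16).
∫[log(2),1] (exp(2*t) - 4) dt = -6 + 4*log(2) + exp(2)/2.
Total area = (-3/2 + log(16)) + (-6 + 4*log(2) + exp(2)/2) = -15/2 + exp(2)/2 + 8*log(2).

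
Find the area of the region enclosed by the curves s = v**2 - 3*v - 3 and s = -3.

9/2

Both boundary curves give s as a function of v, so integrate with respect to v. Setting them equal: v**2 - 3*v = 0, i.e. v*(v - 3) = 0, so they meet at v = 0, 3.
For v in [0, 3], s = v**2 - 3*v - 3 is on the left; area = ∫[0,3] (-(v**2 - 3*v)) dv = 9/2.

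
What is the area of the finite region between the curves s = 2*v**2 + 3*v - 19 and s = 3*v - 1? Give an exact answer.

72

Both boundary curves give s as a function of v, so integrate with respect to v. Setting them equal: 2*v**2 - 18 = 0, i.e. 2*(v - 3)*(v + 3) = 0, so they meet at v = -3, 3.
For v in [-3, 3], s = 2*v**2 + 3*v - 19 is on the left; area = ∫[-3,3] (-(2*v**2 - 18)) dv = 72.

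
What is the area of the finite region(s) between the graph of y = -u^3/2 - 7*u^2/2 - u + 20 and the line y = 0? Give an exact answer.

The curve meets the u-axis where -u^3/2 - 7*u^2/2 - u + 20 = 0, i.e. -(u - 2)*(u + 4)*(u + 5)/2 = 0, at u = -5, -4, 2.
On [-5, -4] the curve lies below the axis; ∫[-5,-4] (-u^3/2 - 7*u^2/2 - u + 20) du = -13/24, giving area 13/24.
On [-4, 2] the curve lies above the axis; ∫[-4,2] (-u^3/2 - 7*u^2/2 - u + 20) du = 72, giving area 72.
Total area = 13/24 + 72 = 1741/24.

1741/24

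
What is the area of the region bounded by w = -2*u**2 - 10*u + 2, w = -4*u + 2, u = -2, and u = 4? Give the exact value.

292/3

The difference (-2*u**2 - 10*u + 2) - (-4*u + 2) = -2*u**2 - 6*u changes sign at u = 0 inside [-2, 4], so split the integral there.
∫[-2,0] (-2*u**2 - 6*u) du = 20/3.
∫[0,4] (-2*u**2 - 6*u) du = -272/3; the area of that piece is 272/3.
Total area = 20/3 + 272/3 = 292/3.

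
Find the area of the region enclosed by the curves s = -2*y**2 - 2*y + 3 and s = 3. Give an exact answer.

Both boundary curves give s as a function of y, so integrate with respect to y. Setting them equal: -2*y**2 - 2*y = 0, i.e. -2*y*(y + 1) = 0, so they meet at y = -1, 0.
For y in [-1, 0], s = -2*y**2 - 2*y + 3 is on the right; area = ∫[-1,0] (-2*y**2 - 2*y) dy = 1/3.

1/3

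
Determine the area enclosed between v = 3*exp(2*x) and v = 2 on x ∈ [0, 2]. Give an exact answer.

-11/2 + 3*exp(4)/2

On [0, 2], (3*exp(2*x)) - (2) = 3*exp(2*x) - 2 is ≥ 0 throughout, so the area is a single integral of |3*exp(2*x) - 2|.
∫[0,2] (3*exp(2*x) - 2) dx = -11/2 + 3*exp(4)/2.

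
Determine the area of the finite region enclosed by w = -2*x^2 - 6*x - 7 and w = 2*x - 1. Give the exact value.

Set the curves equal: -2*x^2 - 6*x - 7 = 2*x - 1, so -2*x^2 - 8*x - 6 = 0, which factors as -2*(x + 1)*(x + 3) = 0. The curves meet at x = -3, -1.
On [-3, -1], w = -2*x^2 - 6*x - 7 is on top; that piece has area ∫[-3,-1] (-2*x^2 - 8*x - 6) dx = 8/3.

8/3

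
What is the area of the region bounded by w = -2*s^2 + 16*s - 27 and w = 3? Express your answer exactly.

Set the curves equal: -2*s^2 + 16*s - 27 = 3, so -2*s^2 + 16*s - 30 = 0, which factors as -2*(s - 5)*(s - 3) = 0. The curves meet at s = 3, 5.
On [3, 5], w = -2*s^2 + 16*s - 27 is on top; that piece has area ∫[3,5] (-2*s^2 + 16*s - 30) ds = 8/3.

8/3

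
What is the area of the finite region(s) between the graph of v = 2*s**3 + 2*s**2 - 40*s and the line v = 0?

2521/6

The curve meets the s-axis where 2*s**3 + 2*s**2 - 40*s = 0, i.e. 2*s*(s - 4)*(s + 5) = 0, at s = -5, 0, 4.
On [-5, 0] the curve lies above the axis; ∫[-5,0] (2*s**3 + 2*s**2 - 40*s) ds = 1625/6, giving area 1625/6.
On [0, 4] the curve lies below the axis; ∫[0,4] (2*s**3 + 2*s**2 - 40*s) ds = -448/3, giving area 448/3.
Total area = 1625/6 + 448/3 = 2521/6.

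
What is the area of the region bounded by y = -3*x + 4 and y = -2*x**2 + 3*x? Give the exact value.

Set the curves equal: -3*x + 4 = -2*x**2 + 3*x, so 2*x**2 - 6*x + 4 = 0, which factors as 2*(x - 2)*(x - 1) = 0. The curves meet at x = 1, 2.
On [1, 2], y = -2*x**2 + 3*x is on top; that piece has area ∫[1,2] (-(2*x**2 - 6*x + 4)) dx = 1/3.

1/3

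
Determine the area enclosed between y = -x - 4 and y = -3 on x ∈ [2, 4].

8

On [2, 4], (-x - 4) - (-3) = -x - 1 is ≤ 0 throughout, so the area is a single integral of |-x - 1|.
∫[2,4] (-x - 1) dx = -8; the area of that piece is 8.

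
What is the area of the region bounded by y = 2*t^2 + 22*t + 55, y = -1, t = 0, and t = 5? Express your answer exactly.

1915/3

On [0, 5], (2*t^2 + 22*t + 55) - (-1) = 2*t^2 + 22*t + 56 is ≥ 0 throughout, so the area is a single integral of |2*t^2 + 22*t + 56|.
∫[0,5] (2*t^2 + 22*t + 56) dt = 1915/3.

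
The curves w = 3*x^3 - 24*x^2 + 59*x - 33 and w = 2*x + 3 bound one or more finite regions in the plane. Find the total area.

Set the curves equal: 3*x^3 - 24*x^2 + 59*x - 33 = 2*x + 3, so 3*x^3 - 24*x^2 + 57*x - 36 = 0, which factors as 3*(x - 4)*(x - 3)*(x - 1) = 0. The curves meet at x = 1, 3, 4.
On [1, 3], w = 3*x^3 - 24*x^2 + 59*x - 33 is on top; that piece has area ∫[1,3] (3*x^3 - 24*x^2 + 57*x - 36) dx = 8.
On [3, 4], w = 2*x + 3 is on top; that piece has area ∫[3,4] (-(3*x^3 - 24*x^2 + 57*x - 36)) dx = 5/4.
Total enclosed area = 8 + 5/4 = 37/4.

37/4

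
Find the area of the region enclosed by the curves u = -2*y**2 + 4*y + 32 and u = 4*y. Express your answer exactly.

Both boundary curves give u as a function of y, so integrate with respect to y. Setting them equal: -2*y**2 + 32 = 0, i.e. -2*(y - 4)*(y + 4) = 0, so they meet at y = -4, 4.
For y in [-4, 4], u = -2*y**2 + 4*y + 32 is on the right; area = ∫[-4,4] (-2*y**2 + 32) dy = 512/3.

512/3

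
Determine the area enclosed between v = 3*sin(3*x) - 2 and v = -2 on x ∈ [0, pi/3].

On [0, pi/3], (3*sin(3*x) - 2) - (-2) = 3*sin(3*x) is ≥ 0 throughout, so the area is a single integral of |3*sin(3*x)|.
∫[0,pi/3] (3*sin(3*x)) dx = 2.

2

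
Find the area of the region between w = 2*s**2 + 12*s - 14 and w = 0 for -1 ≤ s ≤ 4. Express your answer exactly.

350/3

The difference (2*s**2 + 12*s - 14) - (0) = 2*s**2 + 12*s - 14 changes sign at s = 1 inside [-1, 4], so split the integral there.
∫[-1,1] (2*s**2 + 12*s - 14) ds = -80/3; the area of that piece is 80/3.
∫[1,4] (2*s**2 + 12*s - 14) ds = 90.
Total area = 80/3 + 90 = 350/3.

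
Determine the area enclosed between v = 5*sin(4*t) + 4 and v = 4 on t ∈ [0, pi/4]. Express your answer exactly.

5/2

On [0, pi/4], (5*sin(4*t) + 4) - (4) = 5*sin(4*t) is ≥ 0 throughout, so the area is a single integral of |5*sin(4*t)|.
∫[0,pi/4] (5*sin(4*t)) dt = 5/2.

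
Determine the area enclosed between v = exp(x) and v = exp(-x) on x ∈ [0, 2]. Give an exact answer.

On [0, 2], (exp(x)) - (exp(-x)) = exp(x) - exp(-x) is ≥ 0 throughout, so the area is a single integral of |exp(x) - exp(-x)|.
∫[0,2] (exp(x) - exp(-x)) dx = -2 + exp(-2) + exp(2).

-2 + exp(-2) + exp(2)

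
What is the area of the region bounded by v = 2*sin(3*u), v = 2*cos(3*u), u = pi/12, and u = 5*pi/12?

4*sqrt(2)/3

On [pi/12, 5*pi/12], (2*sin(3*u)) - (2*cos(3*u)) = 2*sin(3*u) - 2*cos(3*u) is ≥ 0 throughout, so the area is a single integral of |2*sin(3*u) - 2*cos(3*u)|.
∫[pi/12,5*pi/12] (2*sin(3*u) - 2*cos(3*u)) du = 4*sqrt(2)/3.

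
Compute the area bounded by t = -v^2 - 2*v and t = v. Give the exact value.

9/2

Both boundary curves give t as a function of v, so integrate with respect to v. Setting them equal: -v^2 - 3*v = 0, i.e. -v*(v + 3) = 0, so they meet at v = -3, 0.
For v in [-3, 0], t = -v^2 - 2*v is on the right; area = ∫[-3,0] (-v^2 - 3*v) dv = 9/2.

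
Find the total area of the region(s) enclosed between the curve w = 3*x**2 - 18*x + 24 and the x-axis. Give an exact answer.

The curve meets the x-axis where 3*x**2 - 18*x + 24 = 0, i.e. 3*(x - 4)*(x - 2) = 0, at x = 2, 4.
On [2, 4] the curve lies below the axis; ∫[2,4] (3*x**2 - 18*x + 24) dx = -4, giving area 4.

4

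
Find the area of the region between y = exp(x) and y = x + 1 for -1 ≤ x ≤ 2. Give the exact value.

-9/2 - exp(-1) + exp(2)

On [-1, 2], (exp(x)) - (x + 1) = -x + exp(x) - 1 is ≥ 0 throughout, so the area is a single integral of |-x + exp(x) - 1|.
∫[-1,2] (-x + exp(x) - 1) dx = -9/2 - exp(-1) + exp(2).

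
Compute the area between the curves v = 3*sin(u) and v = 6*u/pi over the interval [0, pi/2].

3 - 3*pi/4

On [0, pi/2], (3*sin(u)) - (6*u/pi) = -6*u/pi + 3*sin(u) is ≥ 0 throughout, so the area is a single integral of |-6*u/pi + 3*sin(u)|.
∫[0,pi/2] (-6*u/pi + 3*sin(u)) du = 3 - 3*pi/4.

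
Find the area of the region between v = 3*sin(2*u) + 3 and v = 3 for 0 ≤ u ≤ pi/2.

On [0, pi/2], (3*sin(2*u) + 3) - (3) = 3*sin(2*u) is ≥ 0 throughout, so the area is a single integral of |3*sin(2*u)|.
∫[0,pi/2] (3*sin(2*u)) du = 3.

3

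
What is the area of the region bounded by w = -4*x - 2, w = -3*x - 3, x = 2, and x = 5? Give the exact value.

15/2

On [2, 5], (-4*x - 2) - (-3*x - 3) = -x + 1 is ≤ 0 throughout, so the area is a single integral of |-x + 1|.
∫[2,5] (-x + 1) dx = -15/2; the area of that piece is 15/2.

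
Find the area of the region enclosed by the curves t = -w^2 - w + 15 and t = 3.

343/6

Both boundary curves give t as a function of w, so integrate with respect to w. Setting them equal: -w^2 - w + 12 = 0, i.e. -(w - 3)*(w + 4) = 0, so they meet at w = -4, 3.
For w in [-4, 3], t = -w^2 - w + 15 is on the right; area = ∫[-4,3] (-w^2 - w + 12) dw = 343/6.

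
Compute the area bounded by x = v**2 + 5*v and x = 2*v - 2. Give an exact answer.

Both boundary curves give x as a function of v, so integrate with respect to v. Setting them equal: v**2 + 3*v + 2 = 0, i.e. (v + 1)*(v + 2) = 0, so they meet at v = -2, -1.
For v in [-2, -1], x = v**2 + 5*v is on the left; area = ∫[-2,-1] (-(v**2 + 3*v + 2)) dv = 1/6.

1/6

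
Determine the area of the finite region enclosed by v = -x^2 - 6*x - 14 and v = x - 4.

Set the curves equal: -x^2 - 6*x - 14 = x - 4, so -x^2 - 7*x - 10 = 0, which factors as -(x + 2)*(x + 5) = 0. The curves meet at x = -5, -2.
On [-5, -2], v = -x^2 - 6*x - 14 is on top; that piece has area ∫[-5,-2] (-x^2 - 7*x - 10) dx = 9/2.

9/2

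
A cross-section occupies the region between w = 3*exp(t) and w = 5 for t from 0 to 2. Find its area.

The difference (3*exp(t)) - (5) = 3*exp(t) - 5 changes sign at t = log(5/3) inside [0, 2], so split the integral there.
∫[0,log(5/3)] (3*exp(t) - 5) dt = log(243/3125) + 2; the area of that piece is -2 + log(3125/243).
∫[log(5/3),2] (3*exp(t) - 5) dt = -15 - 5*log(3) + 5*log(5) + 3*exp(2).
Total area = (-2 + log(3125/243)) + (-15 - 5*log(3) + 5*log(5) + 3*exp(2)) = -17 - 10*log(3) + 10*log(5) + 3*exp(2).

-17 - 10*log(3) + 10*log(5) + 3*exp(2)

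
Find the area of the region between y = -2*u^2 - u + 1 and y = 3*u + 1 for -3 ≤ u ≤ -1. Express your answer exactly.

4

The difference (-2*u^2 - u + 1) - (3*u + 1) = -2*u^2 - 4*u changes sign at u = -2 inside [-3, -1], so split the integral there.
∫[-3,-2] (-2*u^2 - 4*u) du = -8/3; the area of that piece is 8/3.
∫[-2,-1] (-2*u^2 - 4*u) du = 4/3.
Total area = 8/3 + 4/3 = 4.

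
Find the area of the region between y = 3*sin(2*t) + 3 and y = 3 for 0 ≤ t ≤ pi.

6

The difference (3*sin(2*t) + 3) - (3) = 3*sin(2*t) changes sign at t = pi/2 inside [0, pi], so split the integral there.
∫[0,pi/2] (3*sin(2*t)) dt = 3.
∫[pi/2,pi] (3*sin(2*t)) dt = -3; the area of that piece is 3.
Total area = 3 + 3 = 6.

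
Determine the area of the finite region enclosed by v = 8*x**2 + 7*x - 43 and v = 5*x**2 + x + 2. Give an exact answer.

Set the curves equal: 8*x**2 + 7*x - 43 = 5*x**2 + x + 2, so 3*x**2 + 6*x - 45 = 0, which factors as 3*(x - 3)*(x + 5) = 0. The curves meet at x = -5, 3.
On [-5, 3], v = 5*x**2 + x + 2 is on top; that piece has area ∫[-5,3] (-(3*x**2 + 6*x - 45)) dx = 256.

256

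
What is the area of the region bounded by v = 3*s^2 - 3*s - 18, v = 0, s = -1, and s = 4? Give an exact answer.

The difference (3*s^2 - 3*s - 18) - (0) = 3*s^2 - 3*s - 18 changes sign at s = 3 inside [-1, 4], so split the integral there.
∫[-1,3] (3*s^2 - 3*s - 18) ds = -56; the area of that piece is 56.
∫[3,4] (3*s^2 - 3*s - 18) ds = 17/2.
Total area = 56 + 17/2 = 129/2.

129/2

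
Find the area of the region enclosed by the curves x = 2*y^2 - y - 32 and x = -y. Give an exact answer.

Both boundary curves give x as a function of y, so integrate with respect to y. Setting them equal: 2*y^2 - 32 = 0, i.e. 2*(y - 4)*(y + 4) = 0, so they meet at y = -4, 4.
For y in [-4, 4], x = 2*y^2 - y - 32 is on the left; area = ∫[-4,4] (-(2*y^2 - 32)) dy = 512/3.

512/3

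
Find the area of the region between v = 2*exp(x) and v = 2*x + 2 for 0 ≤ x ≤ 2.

On [0, 2], (2*exp(x)) - (2*x + 2) = -2*x + 2*exp(x) - 2 is ≥ 0 throughout, so the area is a single integral of |-2*x + 2*exp(x) - 2|.
∫[0,2] (-2*x + 2*exp(x) - 2) dx = -10 + 2*exp(2).

-10 + 2*exp(2)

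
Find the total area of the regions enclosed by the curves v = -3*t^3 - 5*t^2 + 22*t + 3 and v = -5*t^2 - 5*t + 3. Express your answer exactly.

Set the curves equal: -3*t^3 - 5*t^2 + 22*t + 3 = -5*t^2 - 5*t + 3, so -3*t^3 + 27*t = 0, which factors as -3*t*(t - 3)*(t + 3) = 0. The curves meet at t = -3, 0, 3.
On [-3, 0], v = -5*t^2 - 5*t + 3 is on top; that piece has area ∫[-3,0] (-(-3*t^3 + 27*t)) dt = 243/4.
On [0, 3], v = -3*t^3 - 5*t^2 + 22*t + 3 is on top; that piece has area ∫[0,3] (-3*t^3 + 27*t) dt = 243/4.
Total enclosed area = 243/4 + 243/4 = 243/2.

243/2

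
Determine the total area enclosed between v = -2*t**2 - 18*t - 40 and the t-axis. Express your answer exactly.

1/3

The curve meets the t-axis where -2*t**2 - 18*t - 40 = 0, i.e. -2*(t + 4)*(t + 5) = 0, at t = -5, -4.
On [-5, -4] the curve lies above the axis; ∫[-5,-4] (-2*t**2 - 18*t - 40) dt = 1/3, giving area 1/3.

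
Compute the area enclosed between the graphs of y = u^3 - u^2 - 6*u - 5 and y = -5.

Set the curves equal: u^3 - u^2 - 6*u - 5 = -5, so u^3 - u^2 - 6*u = 0, which factors as u*(u - 3)*(u + 2) = 0. The curves meet at u = -2, 0, 3.
On [-2, 0], y = u^3 - u^2 - 6*u - 5 is on top; that piece has area ∫[-2,0] (u^3 - u^2 - 6*u) du = 16/3.
On [0, 3], y = -5 is on top; that piece has area ∫[0,3] (-(u^3 - u^2 - 6*u)) du = 63/4.
Total enclosed area = 16/3 + 63/4 = 253/12.

253/12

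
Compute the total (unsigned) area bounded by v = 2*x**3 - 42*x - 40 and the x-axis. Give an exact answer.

The curve meets the x-axis where 2*x**3 - 42*x - 40 = 0, i.e. 2*(x - 5)*(x + 1)*(x + 4) = 0, at x = -4, -1, 5.
On [-4, -1] the curve lies above the axis; ∫[-4,-1] (2*x**3 - 42*x - 40) dx = 135/2, giving area 135/2.
On [-1, 5] the curve lies below the axis; ∫[-1,5] (2*x**3 - 42*x - 40) dx = -432, giving area 432.
Total area = 135/2 + 432 = 999/2.

999/2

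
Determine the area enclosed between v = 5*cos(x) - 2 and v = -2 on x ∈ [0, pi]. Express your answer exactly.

10

The difference (5*cos(x) - 2) - (-2) = 5*cos(x) changes sign at x = pi/2 inside [0, pi], so split the integral there.
∫[0,pi/2] (5*cos(x)) dx = 5.
∫[pi/2,pi] (5*cos(x)) dx = -5; the area of that piece is 5.
Total area = 5 + 5 = 10.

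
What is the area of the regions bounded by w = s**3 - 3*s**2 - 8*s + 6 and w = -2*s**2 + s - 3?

148/3

Set the curves equal: s**3 - 3*s**2 - 8*s + 6 = -2*s**2 + s - 3, so s**3 - s**2 - 9*s + 9 = 0, which factors as (s - 3)*(s - 1)*(s + 3) = 0. The curves meet at s = -3, 1, 3.
On [-3, 1], w = s**3 - 3*s**2 - 8*s + 6 is on top; that piece has area ∫[-3,1] (s**3 - s**2 - 9*s + 9) ds = 128/3.
On [1, 3], w = -2*s**2 + s - 3 is on top; that piece has area ∫[1,3] (-(s**3 - s**2 - 9*s + 9)) ds = 20/3.
Total enclosed area = 128/3 + 20/3 = 148/3.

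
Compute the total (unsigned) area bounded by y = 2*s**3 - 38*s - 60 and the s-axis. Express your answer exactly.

The curve meets the s-axis where 2*s**3 - 38*s - 60 = 0, i.e. 2*(s - 5)*(s + 2)*(s + 3) = 0, at s = -3, -2, 5.
On [-3, -2] the curve lies above the axis; ∫[-3,-2] (2*s**3 - 38*s - 60) ds = 5/2, giving area 5/2.
On [-2, 5] the curve lies below the axis; ∫[-2,5] (2*s**3 - 38*s - 60) ds = -1029/2, giving area 1029/2.
Total area = 5/2 + 1029/2 = 517.

517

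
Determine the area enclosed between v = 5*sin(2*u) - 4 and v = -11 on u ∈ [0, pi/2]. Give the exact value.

5 + 7*pi/2

On [0, pi/2], (5*sin(2*u) - 4) - (-11) = 5*sin(2*u) + 7 is ≥ 0 throughout, so the area is a single integral of |5*sin(2*u) + 7|.
∫[0,pi/2] (5*sin(2*u) + 7) du = 5 + 7*pi/2.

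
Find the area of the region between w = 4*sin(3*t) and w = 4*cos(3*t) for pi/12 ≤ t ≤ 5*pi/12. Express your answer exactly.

8*sqrt(2)/3

On [pi/12, 5*pi/12], (4*sin(3*t)) - (4*cos(3*t)) = 4*sin(3*t) - 4*cos(3*t) is ≥ 0 throughout, so the area is a single integral of |4*sin(3*t) - 4*cos(3*t)|.
∫[pi/12,5*pi/12] (4*sin(3*t) - 4*cos(3*t)) dt = 8*sqrt(2)/3.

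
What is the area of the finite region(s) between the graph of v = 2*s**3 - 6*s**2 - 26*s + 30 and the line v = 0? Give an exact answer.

256

The curve meets the s-axis where 2*s**3 - 6*s**2 - 26*s + 30 = 0, i.e. 2*(s - 5)*(s - 1)*(s + 3) = 0, at s = -3, 1, 5.
On [-3, 1] the curve lies above the axis; ∫[-3,1] (2*s**3 - 6*s**2 - 26*s + 30) ds = 128, giving area 128.
On [1, 5] the curve lies below the axis; ∫[1,5] (2*s**3 - 6*s**2 - 26*s + 30) ds = -128, giving area 128.
Total area = 128 + 128 = 256.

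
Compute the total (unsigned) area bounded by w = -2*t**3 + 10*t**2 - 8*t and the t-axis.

71/3

The curve meets the t-axis where -2*t**3 + 10*t**2 - 8*t = 0, i.e. -2*t*(t - 4)*(t - 1) = 0, at t = 0, 1, 4.
On [0, 1] the curve lies below the axis; ∫[0,1] (-2*t**3 + 10*t**2 - 8*t) dt = -7/6, giving area 7/6.
On [1, 4] the curve lies above the axis; ∫[1,4] (-2*t**3 + 10*t**2 - 8*t) dt = 45/2, giving area 45/2.
Total area = 7/6 + 45/2 = 71/3.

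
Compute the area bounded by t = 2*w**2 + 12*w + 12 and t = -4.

8/3

Both boundary curves give t as a function of w, so integrate with respect to w. Setting them equal: 2*w**2 + 12*w + 16 = 0, i.e. 2*(w + 2)*(w + 4) = 0, so they meet at w = -4, -2.
For w in [-4, -2], t = 2*w**2 + 12*w + 12 is on the left; area = ∫[-4,-2] (-(2*w**2 + 12*w + 16)) dw = 8/3.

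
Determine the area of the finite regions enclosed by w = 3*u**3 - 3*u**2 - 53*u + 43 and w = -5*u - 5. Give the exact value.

863/2

Set the curves equal: 3*u**3 - 3*u**2 - 53*u + 43 = -5*u - 5, so 3*u**3 - 3*u**2 - 48*u + 48 = 0, which factors as 3*(u - 4)*(u - 1)*(u + 4) = 0. The curves meet at u = -4, 1, 4.
On [-4, 1], w = 3*u**3 - 3*u**2 - 53*u + 43 is on top; that piece has area ∫[-4,1] (3*u**3 - 3*u**2 - 48*u + 48) du = 1375/4.
On [1, 4], w = -5*u - 5 is on top; that piece has area ∫[1,4] (-(3*u**3 - 3*u**2 - 48*u + 48)) du = 351/4.
Total enclosed area = 1375/4 + 351/4 = 863/2.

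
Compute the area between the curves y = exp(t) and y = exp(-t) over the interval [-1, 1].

The difference (exp(t)) - (exp(-t)) = exp(t) - exp(-t) changes sign at t = 0 inside [-1, 1], so split the integral there.
∫[-1,0] (exp(t) - exp(-t)) dt = -exp(1) - exp(-1) + 2; the area of that piece is -2 + exp(-1) + exp(1).
∫[0,1] (exp(t) - exp(-t)) dt = -2 + exp(-1) + exp(1).
Total area = (-2 + exp(-1) + exp(1)) + (-2 + exp(-1) + exp(1)) = -4 + 2*exp(-1) + 2*exp(1).

-4 + 2*exp(-1) + 2*exp(1)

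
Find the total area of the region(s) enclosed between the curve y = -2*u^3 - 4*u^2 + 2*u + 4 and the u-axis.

The curve meets the u-axis where -2*u^3 - 4*u^2 + 2*u + 4 = 0, i.e. -2*(u - 1)*(u + 1)*(u + 2) = 0, at u = -2, -1, 1.
On [-2, -1] the curve lies below the axis; ∫[-2,-1] (-2*u^3 - 4*u^2 + 2*u + 4) du = -5/6, giving area 5/6.
On [-1, 1] the curve lies above the axis; ∫[-1,1] (-2*u^3 - 4*u^2 + 2*u + 4) du = 16/3, giving area 16/3.
Total area = 5/6 + 16/3 = 37/6.

37/6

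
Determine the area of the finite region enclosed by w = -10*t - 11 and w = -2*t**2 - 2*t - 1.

72

Set the curves equal: -10*t - 11 = -2*t**2 - 2*t - 1, so 2*t**2 - 8*t - 10 = 0, which factors as 2*(t - 5)*(t + 1) = 0. The curves meet at t = -1, 5.
On [-1, 5], w = -2*t**2 - 2*t - 1 is on top; that piece has area ∫[-1,5] (-(2*t**2 - 8*t - 10)) dt = 72.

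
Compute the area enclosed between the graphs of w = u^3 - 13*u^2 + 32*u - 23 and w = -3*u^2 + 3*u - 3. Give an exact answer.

71/6

Set the curves equal: u^3 - 13*u^2 + 32*u - 23 = -3*u^2 + 3*u - 3, so u^3 - 10*u^2 + 29*u - 20 = 0, which factors as (u - 5)*(u - 4)*(u - 1) = 0. The curves meet at u = 1, 4, 5.
On [1, 4], w = u^3 - 13*u^2 + 32*u - 23 is on top; that piece has area ∫[1,4] (u^3 - 10*u^2 + 29*u - 20) du = 45/4.
On [4, 5], w = -3*u^2 + 3*u - 3 is on top; that piece has area ∫[4,5] (-(u^3 - 10*u^2 + 29*u - 20)) du = 7/12.
Total enclosed area = 45/4 + 7/12 = 71/6.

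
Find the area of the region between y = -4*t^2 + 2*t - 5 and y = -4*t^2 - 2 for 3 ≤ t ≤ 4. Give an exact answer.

4

On [3, 4], (-4*t^2 + 2*t - 5) - (-4*t^2 - 2) = 2*t - 3 is ≥ 0 throughout, so the area is a single integral of |2*t - 3|.
∫[3,4] (2*t - 3) dt = 4.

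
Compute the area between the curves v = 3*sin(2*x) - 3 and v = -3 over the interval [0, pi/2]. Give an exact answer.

On [0, pi/2], (3*sin(2*x) - 3) - (-3) = 3*sin(2*x) is ≥ 0 throughout, so the area is a single integral of |3*sin(2*x)|.
∫[0,pi/2] (3*sin(2*x)) dx = 3.

3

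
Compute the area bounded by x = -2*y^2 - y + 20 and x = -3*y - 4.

Both boundary curves give x as a function of y, so integrate with respect to y. Setting them equal: -2*y^2 + 2*y + 24 = 0, i.e. -2*(y - 4)*(y + 3) = 0, so they meet at y = -3, 4.
For y in [-3, 4], x = -2*y^2 - y + 20 is on the right; area = ∫[-3,4] (-2*y^2 + 2*y + 24) dy = 343/3.

343/3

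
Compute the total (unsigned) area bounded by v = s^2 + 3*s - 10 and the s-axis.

The curve meets the s-axis where s^2 + 3*s - 10 = 0, i.e. (s - 2)*(s + 5) = 0, at s = -5, 2.
On [-5, 2] the curve lies below the axis; ∫[-5,2] (s^2 + 3*s - 10) ds = -343/6, giving area 343/6.

343/6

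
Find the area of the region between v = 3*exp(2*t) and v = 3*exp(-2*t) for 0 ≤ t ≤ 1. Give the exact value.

-3 + 3*exp(-2)/2 + 3*exp(2)/2

On [0, 1], (3*exp(2*t)) - (3*exp(-2*t)) = 3*exp(2*t) - 3*exp(-2*t) is ≥ 0 throughout, so the area is a single integral of |3*exp(2*t) - 3*exp(-2*t)|.
∫[0,1] (3*exp(2*t) - 3*exp(-2*t)) dt = -3 + 3*exp(-2)/2 + 3*exp(2)/2.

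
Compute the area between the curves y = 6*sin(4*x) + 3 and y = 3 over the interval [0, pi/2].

The difference (6*sin(4*x) + 3) - (3) = 6*sin(4*x) changes sign at x = pi/4 inside [0, pi/2], so split the integral there.
∫[0,pi/4] (6*sin(4*x)) dx = 3.
∫[pi/4,pi/2] (6*sin(4*x)) dx = -3; the area of that piece is 3.
Total area = 3 + 3 = 6.

6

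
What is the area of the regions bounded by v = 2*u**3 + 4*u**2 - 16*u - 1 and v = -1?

Set the curves equal: 2*u**3 + 4*u**2 - 16*u - 1 = -1, so 2*u**3 + 4*u**2 - 16*u = 0, which factors as 2*u*(u - 2)*(u + 4) = 0. The curves meet at u = -4, 0, 2.
On [-4, 0], v = 2*u**3 + 4*u**2 - 16*u - 1 is on top; that piece has area ∫[-4,0] (2*u**3 + 4*u**2 - 16*u) du = 256/3.
On [0, 2], v = -1 is on top; that piece has area ∫[0,2] (-(2*u**3 + 4*u**2 - 16*u)) du = 40/3.
Total enclosed area = 256/3 + 40/3 = 296/3.

296/3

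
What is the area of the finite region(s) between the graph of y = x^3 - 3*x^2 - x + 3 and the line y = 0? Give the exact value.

The curve meets the x-axis where x^3 - 3*x^2 - x + 3 = 0, i.e. (x - 3)*(x - 1)*(x + 1) = 0, at x = -1, 1, 3.
On [-1, 1] the curve lies above the axis; ∫[-1,1] (x^3 - 3*x^2 - x + 3) dx = 4, giving area 4.
On [1, 3] the curve lies below the axis; ∫[1,3] (x^3 - 3*x^2 - x + 3) dx = -4, giving area 4.
Total area = 4 + 4 = 8.

8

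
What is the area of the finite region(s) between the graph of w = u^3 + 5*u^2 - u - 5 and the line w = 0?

148/3

The curve meets the u-axis where u^3 + 5*u^2 - u - 5 = 0, i.e. (u - 1)*(u + 1)*(u + 5) = 0, at u = -5, -1, 1.
On [-5, -1] the curve lies above the axis; ∫[-5,-1] (u^3 + 5*u^2 - u - 5) du = 128/3, giving area 128/3.
On [-1, 1] the curve lies below the axis; ∫[-1,1] (u^3 + 5*u^2 - u - 5) du = -20/3, giving area 20/3.
Total area = 128/3 + 20/3 = 148/3.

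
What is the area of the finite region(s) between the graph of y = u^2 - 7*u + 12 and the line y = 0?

1/6

The curve meets the u-axis where u^2 - 7*u + 12 = 0, i.e. (u - 4)*(u - 3) = 0, at u = 3, 4.
On [3, 4] the curve lies below the axis; ∫[3,4] (u^2 - 7*u + 12) du = -1/6, giving area 1/6.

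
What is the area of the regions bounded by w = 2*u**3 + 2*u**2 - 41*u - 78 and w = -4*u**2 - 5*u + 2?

999/2

Set the curves equal: 2*u**3 + 2*u**2 - 41*u - 78 = -4*u**2 - 5*u + 2, so 2*u**3 + 6*u**2 - 36*u - 80 = 0, which factors as 2*(u - 4)*(u + 2)*(u + 5) = 0. The curves meet at u = -5, -2, 4.
On [-5, -2], w = 2*u**3 + 2*u**2 - 41*u - 78 is on top; that piece has area ∫[-5,-2] (2*u**3 + 6*u**2 - 36*u - 80) du = 135/2.
On [-2, 4], w = -4*u**2 - 5*u + 2 is on top; that piece has area ∫[-2,4] (-(2*u**3 + 6*u**2 - 36*u - 80)) du = 432.
Total enclosed area = 135/2 + 432 = 999/2.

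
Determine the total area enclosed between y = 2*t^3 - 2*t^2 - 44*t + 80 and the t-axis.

3901/6

The curve meets the t-axis where 2*t^3 - 2*t^2 - 44*t + 80 = 0, i.e. 2*(t - 4)*(t - 2)*(t + 5) = 0, at t = -5, 2, 4.
On [-5, 2] the curve lies above the axis; ∫[-5,2] (2*t^3 - 2*t^2 - 44*t + 80) dt = 3773/6, giving area 3773/6.
On [2, 4] the curve lies below the axis; ∫[2,4] (2*t^3 - 2*t^2 - 44*t + 80) dt = -64/3, giving area 64/3.
Total area = 3773/6 + 64/3 = 3901/6.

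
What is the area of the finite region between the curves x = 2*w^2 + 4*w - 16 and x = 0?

Both boundary curves give x as a function of w, so integrate with respect to w. Setting them equal: 2*w^2 + 4*w - 16 = 0, i.e. 2*(w - 2)*(w + 4) = 0, so they meet at w = -4, 2.
For w in [-4, 2], x = 2*w^2 + 4*w - 16 is on the left; area = ∫[-4,2] (-(2*w^2 + 4*w - 16)) dw = 72.

72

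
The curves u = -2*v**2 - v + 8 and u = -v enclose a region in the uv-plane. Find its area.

Both boundary curves give u as a function of v, so integrate with respect to v. Setting them equal: -2*v**2 + 8 = 0, i.e. -2*(v - 2)*(v + 2) = 0, so they meet at v = -2, 2.
For v in [-2, 2], u = -2*v**2 - v + 8 is on the right; area = ∫[-2,2] (-2*v**2 + 8) dv = 64/3.

64/3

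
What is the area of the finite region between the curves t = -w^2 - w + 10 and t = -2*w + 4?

125/6

Both boundary curves give t as a function of w, so integrate with respect to w. Setting them equal: -w^2 + w + 6 = 0, i.e. -(w - 3)*(w + 2) = 0, so they meet at w = -2, 3.
For w in [-2, 3], t = -w^2 - w + 10 is on the right; area = ∫[-2,3] (-w^2 + w + 6) dw = 125/6.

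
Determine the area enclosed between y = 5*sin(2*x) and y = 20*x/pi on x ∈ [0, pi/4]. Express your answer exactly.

On [0, pi/4], (5*sin(2*x)) - (20*x/pi) = -20*x/pi + 5*sin(2*x) is ≥ 0 throughout, so the area is a single integral of |-20*x/pi + 5*sin(2*x)|.
∫[0,pi/4] (-20*x/pi + 5*sin(2*x)) dx = 5/2 - 5*pi/8.

5/2 - 5*pi/8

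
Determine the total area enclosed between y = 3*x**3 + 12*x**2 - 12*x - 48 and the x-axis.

The curve meets the x-axis where 3*x**3 + 12*x**2 - 12*x - 48 = 0, i.e. 3*(x - 2)*(x + 2)*(x + 4) = 0, at x = -4, -2, 2.
On [-4, -2] the curve lies above the axis; ∫[-4,-2] (3*x**3 + 12*x**2 - 12*x - 48) dx = 20, giving area 20.
On [-2, 2] the curve lies below the axis; ∫[-2,2] (3*x**3 + 12*x**2 - 12*x - 48) dx = -128, giving area 128.
Total area = 20 + 128 = 148.

148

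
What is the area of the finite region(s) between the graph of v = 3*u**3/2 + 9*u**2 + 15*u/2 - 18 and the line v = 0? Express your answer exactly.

393/8

The curve meets the u-axis where 3*u**3/2 + 9*u**2 + 15*u/2 - 18 = 0, i.e. 3*(u - 1)*(u + 3)*(u + 4)/2 = 0, at u = -4, -3, 1.
On [-4, -3] the curve lies above the axis; ∫[-4,-3] (3*u**3/2 + 9*u**2 + 15*u/2 - 18) du = 9/8, giving area 9/8.
On [-3, 1] the curve lies below the axis; ∫[-3,1] (3*u**3/2 + 9*u**2 + 15*u/2 - 18) du = -48, giving area 48.
Total area = 9/8 + 48 = 393/8.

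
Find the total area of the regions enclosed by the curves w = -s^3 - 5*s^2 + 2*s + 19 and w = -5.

443/6

Set the curves equal: -s^3 - 5*s^2 + 2*s + 19 = -5, so -s^3 - 5*s^2 + 2*s + 24 = 0, which factors as -(s - 2)*(s + 3)*(s + 4) = 0. The curves meet at s = -4, -3, 2.
On [-4, -3], w = -5 is on top; that piece has area ∫[-4,-3] (-(-s^3 - 5*s^2 + 2*s + 24)) ds = 11/12.
On [-3, 2], w = -s^3 - 5*s^2 + 2*s + 19 is on top; that piece has area ∫[-3,2] (-s^3 - 5*s^2 + 2*s + 24) ds = 875/12.
Total enclosed area = 11/12 + 875/12 = 443/6.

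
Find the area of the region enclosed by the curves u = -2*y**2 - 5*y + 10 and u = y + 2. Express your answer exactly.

Both boundary curves give u as a function of y, so integrate with respect to y. Setting them equal: -2*y**2 - 6*y + 8 = 0, i.e. -2*(y - 1)*(y + 4) = 0, so they meet at y = -4, 1.
For y in [-4, 1], u = -2*y**2 - 5*y + 10 is on the right; area = ∫[-4,1] (-2*y**2 - 6*y + 8) dy = 125/3.

125/3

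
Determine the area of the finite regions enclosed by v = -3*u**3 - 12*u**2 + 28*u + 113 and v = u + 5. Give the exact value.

Set the curves equal: -3*u**3 - 12*u**2 + 28*u + 113 = u + 5, so -3*u**3 - 12*u**2 + 27*u + 108 = 0, which factors as -3*(u - 3)*(u + 3)*(u + 4) = 0. The curves meet at u = -4, -3, 3.
On [-4, -3], v = u + 5 is on top; that piece has area ∫[-4,-3] (-(-3*u**3 - 12*u**2 + 27*u + 108)) du = 13/4.
On [-3, 3], v = -3*u**3 - 12*u**2 + 28*u + 113 is on top; that piece has area ∫[-3,3] (-3*u**3 - 12*u**2 + 27*u + 108) du = 432.
Total enclosed area = 13/4 + 432 = 1741/4.

1741/4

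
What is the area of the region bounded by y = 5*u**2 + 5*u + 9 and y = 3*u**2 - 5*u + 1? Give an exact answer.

9

Set the curves equal: 5*u**2 + 5*u + 9 = 3*u**2 - 5*u + 1, so 2*u**2 + 10*u + 8 = 0, which factors as 2*(u + 1)*(u + 4) = 0. The curves meet at u = -4, -1.
On [-4, -1], y = 3*u**2 - 5*u + 1 is on top; that piece has area ∫[-4,-1] (-(2*u**2 + 10*u + 8)) du = 9.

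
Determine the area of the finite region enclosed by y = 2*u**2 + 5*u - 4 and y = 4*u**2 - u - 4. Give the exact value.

Set the curves equal: 2*u**2 + 5*u - 4 = 4*u**2 - u - 4, so -2*u**2 + 6*u = 0, which factors as -2*u*(u - 3) = 0. The curves meet at u = 0, 3.
On [0, 3], y = 2*u**2 + 5*u - 4 is on top; that piece has area ∫[0,3] (-2*u**2 + 6*u) du = 9.

9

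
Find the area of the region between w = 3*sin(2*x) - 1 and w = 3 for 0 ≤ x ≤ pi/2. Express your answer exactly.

On [0, pi/2], (3*sin(2*x) - 1) - (3) = 3*sin(2*x) - 4 is ≤ 0 throughout, so the area is a single integral of |3*sin(2*x) - 4|.
∫[0,pi/2] (3*sin(2*x) - 4) dx = 3 - 2*pi; the area of that piece is -3 + 2*pi.

-3 + 2*pi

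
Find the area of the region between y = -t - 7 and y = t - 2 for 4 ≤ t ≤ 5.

14

On [4, 5], (-t - 7) - (t - 2) = -2*t - 5 is ≤ 0 throughout, so the area is a single integral of |-2*t - 5|.
∫[4,5] (-2*t - 5) dt = -14; the area of that piece is 14.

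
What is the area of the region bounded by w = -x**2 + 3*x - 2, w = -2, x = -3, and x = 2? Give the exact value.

155/6

The difference (-x**2 + 3*x - 2) - (-2) = -x**2 + 3*x changes sign at x = 0 inside [-3, 2], so split the integral there.
∫[-3,0] (-x**2 + 3*x) dx = -45/2; the area of that piece is 45/2.
∫[0,2] (-x**2 + 3*x) dx = 10/3.
Total area = 45/2 + 10/3 = 155/6.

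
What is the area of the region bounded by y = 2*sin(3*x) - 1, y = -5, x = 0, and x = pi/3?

4/3 + 4*pi/3

On [0, pi/3], (2*sin(3*x) - 1) - (-5) = 2*sin(3*x) + 4 is ≥ 0 throughout, so the area is a single integral of |2*sin(3*x) + 4|.
∫[0,pi/3] (2*sin(3*x) + 4) dx = 4/3 + 4*pi/3.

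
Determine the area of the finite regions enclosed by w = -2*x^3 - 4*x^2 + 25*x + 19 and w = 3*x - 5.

937/6

Set the curves equal: -2*x^3 - 4*x^2 + 25*x + 19 = 3*x - 5, so -2*x^3 - 4*x^2 + 22*x + 24 = 0, which factors as -2*(x - 3)*(x + 1)*(x + 4) = 0. The curves meet at x = -4, -1, 3.
On [-4, -1], w = 3*x - 5 is on top; that piece has area ∫[-4,-1] (-(-2*x^3 - 4*x^2 + 22*x + 24)) dx = 99/2.
On [-1, 3], w = -2*x^3 - 4*x^2 + 25*x + 19 is on top; that piece has area ∫[-1,3] (-2*x^3 - 4*x^2 + 22*x + 24) dx = 320/3.
Total enclosed area = 99/2 + 320/3 = 937/6.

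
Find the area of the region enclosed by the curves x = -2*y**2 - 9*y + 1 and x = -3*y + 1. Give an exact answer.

9

Both boundary curves give x as a function of y, so integrate with respect to y. Setting them equal: -2*y**2 - 6*y = 0, i.e. -2*y*(y + 3) = 0, so they meet at y = -3, 0.
For y in [-3, 0], x = -2*y**2 - 9*y + 1 is on the right; area = ∫[-3,0] (-2*y**2 - 6*y) dy = 9.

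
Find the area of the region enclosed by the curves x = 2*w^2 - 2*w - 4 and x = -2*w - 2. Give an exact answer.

8/3

Both boundary curves give x as a function of w, so integrate with respect to w. Setting them equal: 2*w^2 - 2 = 0, i.e. 2*(w - 1)*(w + 1) = 0, so they meet at w = -1, 1.
For w in [-1, 1], x = 2*w^2 - 2*w - 4 is on the left; area = ∫[-1,1] (-(2*w^2 - 2)) dw = 8/3.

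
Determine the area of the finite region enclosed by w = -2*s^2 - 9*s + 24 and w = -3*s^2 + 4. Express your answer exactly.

1/6

Set the curves equal: -2*s^2 - 9*s + 24 = -3*s^2 + 4, so s^2 - 9*s + 20 = 0, which factors as (s - 5)*(s - 4) = 0. The curves meet at s = 4, 5.
On [4, 5], w = -3*s^2 + 4 is on top; that piece has area ∫[4,5] (-(s^2 - 9*s + 20)) ds = 1/6.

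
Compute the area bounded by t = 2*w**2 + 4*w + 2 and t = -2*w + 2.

9

Both boundary curves give t as a function of w, so integrate with respect to w. Setting them equal: 2*w**2 + 6*w = 0, i.e. 2*w*(w + 3) = 0, so they meet at w = -3, 0.
For w in [-3, 0], t = 2*w**2 + 4*w + 2 is on the left; area = ∫[-3,0] (-(2*w**2 + 6*w)) dw = 9.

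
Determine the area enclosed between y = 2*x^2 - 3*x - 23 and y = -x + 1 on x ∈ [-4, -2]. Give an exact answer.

14

The difference (2*x^2 - 3*x - 23) - (-x + 1) = 2*x^2 - 2*x - 24 changes sign at x = -3 inside [-4, -2], so split the integral there.
∫[-4,-3] (2*x^2 - 2*x - 24) dx = 23/3.
∫[-3,-2] (2*x^2 - 2*x - 24) dx = -19/3; the area of that piece is 19/3.
Total area = 23/3 + 19/3 = 14.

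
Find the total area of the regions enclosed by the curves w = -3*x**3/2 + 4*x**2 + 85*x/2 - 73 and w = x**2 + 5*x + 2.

Set the curves equal: -3*x**3/2 + 4*x**2 + 85*x/2 - 73 = x**2 + 5*x + 2, so -3*x**3/2 + 3*x**2 + 75*x/2 - 75 = 0, which factors as -3*(x - 5)*(x - 2)*(x + 5)/2 = 0. The curves meet at x = -5, 2, 5.
On [-5, 2], w = x**2 + 5*x + 2 is on top; that piece has area ∫[-5,2] (-(-3*x**3/2 + 3*x**2 + 75*x/2 - 75)) dx = 4459/8.
On [2, 5], w = -3*x**3/2 + 4*x**2 + 85*x/2 - 73 is on top; that piece has area ∫[2,5] (-3*x**3/2 + 3*x**2 + 75*x/2 - 75) dx = 459/8.
Total enclosed area = 4459/8 + 459/8 = 2459/4.

2459/4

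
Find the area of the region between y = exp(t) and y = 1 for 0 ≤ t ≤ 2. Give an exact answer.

On [0, 2], (exp(t)) - (1) = exp(t) - 1 is ≥ 0 throughout, so the area is a single integral of |exp(t) - 1|.
∫[0,2] (exp(t) - 1) dt = -3 + exp(2).

-3 + exp(2)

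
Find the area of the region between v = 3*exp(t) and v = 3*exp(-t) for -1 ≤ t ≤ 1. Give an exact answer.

-12 + 6*exp(-1) + 6*exp(1)

The difference (3*exp(t)) - (3*exp(-t)) = 3*exp(t) - 3*exp(-t) changes sign at t = 0 inside [-1, 1], so split the integral there.
∫[-1,0] (3*exp(t) - 3*exp(-t)) dt = -3*exp(1) - 3*exp(-1) + 6; the area of that piece is -6 + 3*exp(-1) + 3*exp(1).
∫[0,1] (3*exp(t) - 3*exp(-t)) dt = -6 + 3*exp(-1) + 3*exp(1).
Total area = (-6 + 3*exp(-1) + 3*exp(1)) + (-6 + 3*exp(-1) + 3*exp(1)) = -12 + 6*exp(-1) + 6*exp(1).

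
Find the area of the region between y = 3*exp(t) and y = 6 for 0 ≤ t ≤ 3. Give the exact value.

The difference (3*exp(t)) - (6) = 3*exp(t) - 6 changes sign at t = log(2) inside [0, 3], so split the integral there.
∫[0,log(2)] (3*exp(t) - 6) dt = 3 - log(64); the area of that piece is -3 + log(64).
∫[log(2),3] (3*exp(t) - 6) dt = -24 + 6*log(2) + 3*exp(3).
Total area = (-3 + log(64)) + (-24 + 6*log(2) + 3*exp(3)) = -27 + 12*log(2) + 3*exp(3).

-27 + 12*log(2) + 3*exp(3)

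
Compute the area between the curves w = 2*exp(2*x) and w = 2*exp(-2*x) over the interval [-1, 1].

-4 + 2*exp(-2) + 2*exp(2)

The difference (2*exp(2*x)) - (2*exp(-2*x)) = 2*exp(2*x) - 2*exp(-2*x) changes sign at x = 0 inside [-1, 1], so split the integral there.
∫[-1,0] (2*exp(2*x) - 2*exp(-2*x)) dx = -exp(2) - exp(-2) + 2; the area of that piece is -2 + exp(-2) + exp(2).
∫[0,1] (2*exp(2*x) - 2*exp(-2*x)) dx = -2 + exp(-2) + exp(2).
Total area = (-2 + exp(-2) + exp(2)) + (-2 + exp(-2) + exp(2)) = -4 + 2*exp(-2) + 2*exp(2).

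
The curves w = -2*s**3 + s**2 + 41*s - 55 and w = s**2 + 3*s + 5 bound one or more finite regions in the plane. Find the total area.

Set the curves equal: -2*s**3 + s**2 + 41*s - 55 = s**2 + 3*s + 5, so -2*s**3 + 38*s - 60 = 0, which factors as -2*(s - 3)*(s - 2)*(s + 5) = 0. The curves meet at s = -5, 2, 3.
On [-5, 2], w = s**2 + 3*s + 5 is on top; that piece has area ∫[-5,2] (-(-2*s**3 + 38*s - 60)) ds = 1029/2.
On [2, 3], w = -2*s**3 + s**2 + 41*s - 55 is on top; that piece has area ∫[2,3] (-2*s**3 + 38*s - 60) ds = 5/2.
Total enclosed area = 1029/2 + 5/2 = 517.

517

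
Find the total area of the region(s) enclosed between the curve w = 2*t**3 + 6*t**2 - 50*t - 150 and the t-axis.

The curve meets the t-axis where 2*t**3 + 6*t**2 - 50*t - 150 = 0, i.e. 2*(t - 5)*(t + 3)*(t + 5) = 0, at t = -5, -3, 5.
On [-5, -3] the curve lies above the axis; ∫[-5,-3] (2*t**3 + 6*t**2 - 50*t - 150) dt = 24, giving area 24.
On [-3, 5] the curve lies below the axis; ∫[-3,5] (2*t**3 + 6*t**2 - 50*t - 150) dt = -1024, giving area 1024.
Total area = 24 + 1024 = 1048.

1048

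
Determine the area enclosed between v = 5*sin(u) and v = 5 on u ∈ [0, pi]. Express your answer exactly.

On [0, pi], (5*sin(u)) - (5) = 5*sin(u) - 5 is ≤ 0 throughout, so the area is a single integral of |5*sin(u) - 5|.
∫[0,pi] (5*sin(u) - 5) du = 10 - 5*pi; the area of that piece is -10 + 5*pi.

-10 + 5*pi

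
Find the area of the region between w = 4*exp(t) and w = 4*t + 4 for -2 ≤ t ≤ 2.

-16 - 4*exp(-2) + 4*exp(2)

On [-2, 2], (4*exp(t)) - (4*t + 4) = -4*t + 4*exp(t) - 4 is ≥ 0 throughout, so the area is a single integral of |-4*t + 4*exp(t) - 4|.
∫[-2,2] (-4*t + 4*exp(t) - 4) dt = -16 - 4*exp(-2) + 4*exp(2).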